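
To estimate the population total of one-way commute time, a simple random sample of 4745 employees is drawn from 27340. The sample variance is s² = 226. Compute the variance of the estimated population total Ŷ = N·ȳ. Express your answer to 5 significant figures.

Var(Ŷ) = N²·Var(ȳ) = N²·(1 − n/N)·s²/n.
f = 4745/27340 = 0.17355523; Var(ȳ) = 0.82644477·226/4745 = 0.039362807.
Var(Ŷ) = 27340² · 0.039362807 = 2.9422738 × 10^7.

2.9423 × 10^7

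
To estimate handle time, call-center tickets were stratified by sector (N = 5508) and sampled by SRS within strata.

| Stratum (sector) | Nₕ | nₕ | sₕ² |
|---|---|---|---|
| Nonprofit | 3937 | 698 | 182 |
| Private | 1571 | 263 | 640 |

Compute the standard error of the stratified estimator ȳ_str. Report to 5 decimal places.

0.52385

Var(ȳ_str) = Σₕ Wₕ²(1 − fₕ)sₕ²/nₕ with Wₕ = Nₕ/N, N = 5508.
Nonprofit: Wₕ = 0.71477850; term = 0.71477850²·(1 − 0.17729235)·182/698 = 0.10959846.
Private: Wₕ = 0.28522150; term = 0.28522150²·(1 − 0.16740929)·640/263 = 0.16482394.
Sum = 0.2744224.
SE = √(0.2744224) = 0.52385.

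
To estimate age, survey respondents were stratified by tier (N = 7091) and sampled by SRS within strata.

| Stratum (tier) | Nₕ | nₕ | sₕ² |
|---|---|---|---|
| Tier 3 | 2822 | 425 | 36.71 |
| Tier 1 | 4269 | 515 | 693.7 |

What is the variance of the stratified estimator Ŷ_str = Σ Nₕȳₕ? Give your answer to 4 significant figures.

Var(Ŷ_str) = Σₕ Nₕ²(1 − fₕ)sₕ²/nₕ.
Tier 3: 2822²·(1 − 425/2822)·36.71/425 = 584279.3.
Tier 1: 4269²·(1 − 515/4269)·693.7/515 = 2.1586632 × 10^7.
Sum = 2.2170911 × 10^7.

2.217 × 10^7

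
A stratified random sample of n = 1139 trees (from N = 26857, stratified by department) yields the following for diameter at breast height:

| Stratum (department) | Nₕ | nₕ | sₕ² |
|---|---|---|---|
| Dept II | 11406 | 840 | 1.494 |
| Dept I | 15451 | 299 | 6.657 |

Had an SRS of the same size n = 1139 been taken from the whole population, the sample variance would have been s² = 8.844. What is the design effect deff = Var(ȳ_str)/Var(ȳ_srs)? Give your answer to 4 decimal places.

1.0118

Var(ȳ_str) = Σ Wₕ²(1−fₕ)sₕ²/nₕ with Wₕ = Nₕ/26857:
  Dept II: (11406/26857)²·(1−840/11406)·1.494/840 = 2.971668 × 10^-4
  Dept I: (15451/26857)²·(1−299/15451)·6.657/299 = 0.0072263489
  → Var(ȳ_str) = 0.0075235157.
Var(ȳ_srs) = (1 − 1139/26857)·8.844/1139 = 0.0074354063.
deff = 0.0075235157 / 0.0074354063 = 1.0118.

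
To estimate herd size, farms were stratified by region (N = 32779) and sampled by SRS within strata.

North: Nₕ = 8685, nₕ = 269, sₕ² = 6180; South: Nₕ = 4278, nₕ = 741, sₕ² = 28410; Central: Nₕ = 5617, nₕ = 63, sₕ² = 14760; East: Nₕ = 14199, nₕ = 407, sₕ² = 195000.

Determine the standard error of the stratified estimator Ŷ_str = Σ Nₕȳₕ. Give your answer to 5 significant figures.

Var(Ŷ_str) = Σₕ Nₕ²(1 − fₕ)sₕ²/nₕ.
North: 8685²·(1 − 269/8685)·6180/269 = 1.679236 × 10^9.
South: 4278²·(1 − 741/4278)·28410/741 = 5.8013473 × 10^8.
Central: 5617²·(1 − 63/5617)·14760/63 = 7.3089688 × 10^9.
East: 14199²·(1 − 407/14199)·195000/407 = 9.3826434 × 10^10.
Sum = 1.0339477 × 10^11.
SE = √(1.0339477 × 10^11) = 321550.

321550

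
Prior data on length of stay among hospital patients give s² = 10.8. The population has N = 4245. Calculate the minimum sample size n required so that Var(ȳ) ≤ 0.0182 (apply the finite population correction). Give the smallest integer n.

Without fpc, n₀ = s²/D = 10.8/0.0182 = 593.4066.
With fpc, (1 − n/N)·s²/n ≤ D requires n ≥ n₀/(1 + n₀/N) = 593.4066/(1 + 593.4066/4245) = 520.6282.
Rounding up, n = 521.

521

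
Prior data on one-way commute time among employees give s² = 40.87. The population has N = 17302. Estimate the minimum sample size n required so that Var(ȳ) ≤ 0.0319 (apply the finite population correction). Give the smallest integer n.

Without fpc, n₀ = s²/D = 40.87/0.0319 = 1281.1912.
With fpc, (1 − n/N)·s²/n ≤ D requires n ≥ n₀/(1 + n₀/N) = 1281.1912/(1 + 1281.1912/17302) = 1192.8613.
Rounding up, n = 1193.

1193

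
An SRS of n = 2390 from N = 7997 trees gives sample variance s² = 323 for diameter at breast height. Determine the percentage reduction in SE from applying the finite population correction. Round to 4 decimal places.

16.2660

f = n/N = 2390/7997 = 0.29886207.
SE_no-fpc = √(s²/n) = 0.36762269; SE_fpc = √((1−f)s²/n) = 0.30782511.
Ratio = √(1−f) = 0.83733979. Reduction = 100·(1 − 0.83733979) = 16.2660%.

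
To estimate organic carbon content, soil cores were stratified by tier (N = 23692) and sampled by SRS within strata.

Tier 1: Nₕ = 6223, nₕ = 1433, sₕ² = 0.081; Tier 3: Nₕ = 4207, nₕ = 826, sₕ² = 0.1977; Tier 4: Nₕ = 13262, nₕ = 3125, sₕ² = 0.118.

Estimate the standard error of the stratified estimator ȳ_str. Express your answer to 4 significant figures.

0.004256

Var(ȳ_str) = Σₕ Wₕ²(1 − fₕ)sₕ²/nₕ with Wₕ = Nₕ/N, N = 23692.
Tier 1: Wₕ = 0.26266250; term = 0.26266250²·(1 − 0.23027479)·0.081/1433 = 3.0017236 × 10^-6.
Tier 3: Wₕ = 0.17757049; term = 0.17757049²·(1 − 0.19633943)·0.1977/826 = 6.0651404 × 10^-6.
Tier 4: Wₕ = 0.55976701; term = 0.55976701²·(1 − 0.23563565)·0.118/3125 = 9.0437179 × 10^-6.
Sum = 1.8110582 × 10^-5.
SE = √(1.8110582 × 10^-5) = 0.004256.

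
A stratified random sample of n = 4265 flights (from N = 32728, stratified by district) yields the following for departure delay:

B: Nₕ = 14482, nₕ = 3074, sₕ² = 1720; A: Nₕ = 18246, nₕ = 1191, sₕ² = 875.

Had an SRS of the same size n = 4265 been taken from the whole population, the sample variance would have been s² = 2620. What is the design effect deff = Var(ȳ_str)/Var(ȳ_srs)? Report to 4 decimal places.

0.5611

Var(ȳ_str) = Σ Wₕ²(1−fₕ)sₕ²/nₕ with Wₕ = Nₕ/32728:
  B: (14482/32728)²·(1−3074/14482)·1720/3074 = 0.086302566
  A: (18246/32728)²·(1−1191/18246)·875/1191 = 0.21344046
  → Var(ȳ_str) = 0.29974303.
Var(ȳ_srs) = (1 − 4265/32728)·2620/4265 = 0.53424869.
deff = 0.29974303 / 0.53424869 = 0.5611.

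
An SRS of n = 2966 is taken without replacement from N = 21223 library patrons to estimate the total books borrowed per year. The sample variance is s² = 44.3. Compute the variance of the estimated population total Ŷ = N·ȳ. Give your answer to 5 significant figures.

5.7872 × 10^6

Var(Ŷ) = N²·Var(ȳ) = N²·(1 − n/N)·s²/n.
f = 2966/21223 = 0.13975404; Var(ȳ) = 0.86024596·44.3/2966 = 0.012848583.
Var(Ŷ) = 21223² · 0.012848583 = 5.7872039 × 10^6.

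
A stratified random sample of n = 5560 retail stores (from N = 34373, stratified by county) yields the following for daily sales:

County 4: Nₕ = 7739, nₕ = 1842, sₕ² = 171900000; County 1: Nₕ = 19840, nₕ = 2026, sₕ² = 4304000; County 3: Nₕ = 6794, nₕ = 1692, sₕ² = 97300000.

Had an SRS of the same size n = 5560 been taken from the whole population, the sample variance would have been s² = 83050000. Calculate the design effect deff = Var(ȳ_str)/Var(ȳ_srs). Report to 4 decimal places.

Var(ȳ_str) = Σ Wₕ²(1−fₕ)sₕ²/nₕ with Wₕ = Nₕ/34373:
  County 4: (7739/34373)²·(1−1842/7739)·171900000/1842 = 3604.6852
  County 1: (19840/34373)²·(1−2026/19840)·4304000/2026 = 635.47879
  County 3: (6794/34373)²·(1−1692/6794)·97300000/1692 = 1687.1108
  → Var(ȳ_str) = 5927.2748.
Var(ȳ_srs) = (1 − 5560/34373)·83050000/5560 = 12520.91.
deff = 5927.2748 / 12520.91 = 0.4734.

0.4734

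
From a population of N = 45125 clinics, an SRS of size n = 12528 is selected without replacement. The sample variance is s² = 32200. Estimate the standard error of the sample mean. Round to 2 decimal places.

1.36

Under SRS without replacement, Var(ȳ) = (1 − f)·s²/n with f = n/N = 12528/45125 = 0.27762881.
Var(ȳ) = (1 − 0.27762881)·32200/12528 = 0.72237119·2.5702427 = 1.8566692.
SE(ȳ) = √(1.8566692) = 1.36.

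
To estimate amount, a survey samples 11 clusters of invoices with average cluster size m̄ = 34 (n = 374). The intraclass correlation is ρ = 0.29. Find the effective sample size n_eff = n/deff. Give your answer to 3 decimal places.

35.383

deff = 1 + (34 − 1)·0.29 = 1 + 9.57 = 10.57.
n_eff = 374 / 10.57 = 35.383.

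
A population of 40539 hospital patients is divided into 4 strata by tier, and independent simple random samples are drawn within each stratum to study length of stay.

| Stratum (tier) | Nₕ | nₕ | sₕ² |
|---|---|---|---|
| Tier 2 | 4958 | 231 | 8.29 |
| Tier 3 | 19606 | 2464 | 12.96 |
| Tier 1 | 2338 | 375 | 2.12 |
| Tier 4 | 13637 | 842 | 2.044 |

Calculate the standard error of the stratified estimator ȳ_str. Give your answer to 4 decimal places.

0.0431

Var(ȳ_str) = Σₕ Wₕ²(1 − fₕ)sₕ²/nₕ with Wₕ = Nₕ/N, N = 40539.
Tier 2: Wₕ = 0.12230198; term = 0.12230198²·(1 − 0.04659137)·8.29/231 = 5.1178625 × 10^-4.
Tier 3: Wₕ = 0.48363304; term = 0.48363304²·(1 − 0.12567581)·12.96/2464 = 0.0010756444.
Tier 1: Wₕ = 0.05767286; term = 0.05767286²·(1 − 0.16039350)·2.12/375 = 1.5787863 × 10^-5.
Tier 4: Wₕ = 0.33639212; term = 0.33639212²·(1 − 0.06174379)·2.044/842 = 2.5774003 × 10^-4.
Sum = 0.0018609585.
SE = √(0.0018609585) = 0.0431.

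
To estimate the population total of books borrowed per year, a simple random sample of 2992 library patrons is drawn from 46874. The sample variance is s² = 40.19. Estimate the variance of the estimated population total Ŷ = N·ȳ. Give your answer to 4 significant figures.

Var(Ŷ) = N²·Var(ȳ) = N²·(1 − n/N)·s²/n.
f = 2992/46874 = 0.06383070; Var(ȳ) = 0.93616930·40.19/2992 = 0.012575082.
Var(Ŷ) = 46874² · 0.012575082 = 2.7629617 × 10^7.

2.763 × 10^7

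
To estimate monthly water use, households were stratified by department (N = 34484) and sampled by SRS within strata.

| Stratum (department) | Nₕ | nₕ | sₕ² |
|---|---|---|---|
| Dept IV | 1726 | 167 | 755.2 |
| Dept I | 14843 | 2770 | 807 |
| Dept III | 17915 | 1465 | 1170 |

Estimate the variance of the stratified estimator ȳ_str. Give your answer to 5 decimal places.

0.25206

Var(ȳ_str) = Σₕ Wₕ²(1 − fₕ)sₕ²/nₕ with Wₕ = Nₕ/N, N = 34484.
Dept IV: Wₕ = 0.05005220; term = 0.05005220²·(1 − 0.09675550)·755.2/167 = 0.010232863.
Dept I: Wₕ = 0.43043150; term = 0.43043150²·(1 − 0.18661996)·807/2770 = 0.04390312.
Dept III: Wₕ = 0.51951630; term = 0.51951630²·(1 − 0.08177505)·1170/1465 = 0.19792273.
Sum = 0.25205871.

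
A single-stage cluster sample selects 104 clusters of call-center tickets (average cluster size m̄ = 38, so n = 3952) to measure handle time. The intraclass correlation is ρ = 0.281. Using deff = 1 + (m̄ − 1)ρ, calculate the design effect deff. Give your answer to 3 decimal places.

deff = 1 + (38 − 1)·0.281 = 1 + 10.397 = 11.397.

11.397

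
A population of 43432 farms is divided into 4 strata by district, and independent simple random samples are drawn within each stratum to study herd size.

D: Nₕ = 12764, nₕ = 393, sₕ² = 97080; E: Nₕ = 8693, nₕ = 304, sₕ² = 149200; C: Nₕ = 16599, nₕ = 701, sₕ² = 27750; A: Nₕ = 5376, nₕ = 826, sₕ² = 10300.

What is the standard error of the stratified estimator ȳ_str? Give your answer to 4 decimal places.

Var(ȳ_str) = Σₕ Wₕ²(1 − fₕ)sₕ²/nₕ with Wₕ = Nₕ/N, N = 43432.
D: Wₕ = 0.29388469; term = 0.29388469²·(1 − 0.03078972)·97080/393 = 20.67803.
E: Wₕ = 0.20015196; term = 0.20015196²·(1 − 0.03497067)·149200/304 = 18.97385.
C: Wₕ = 0.38218364; term = 0.38218364²·(1 − 0.04223146)·27750/701 = 5.5379589.
A: Wₕ = 0.12377970; term = 0.12377970²·(1 − 0.15364583)·10300/826 = 0.16169931.
Sum = 45.351538.
SE = √(45.351538) = 6.7344.

6.7344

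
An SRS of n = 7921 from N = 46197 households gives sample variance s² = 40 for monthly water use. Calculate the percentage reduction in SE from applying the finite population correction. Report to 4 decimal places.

8.9759

f = n/N = 7921/46197 = 0.17146135.
SE_no-fpc = √(s²/n) = 0.071062419; SE_fpc = √((1−f)s²/n) = 0.064683927.
Ratio = √(1−f) = 0.91024098. Reduction = 100·(1 − 0.91024098) = 8.9759%.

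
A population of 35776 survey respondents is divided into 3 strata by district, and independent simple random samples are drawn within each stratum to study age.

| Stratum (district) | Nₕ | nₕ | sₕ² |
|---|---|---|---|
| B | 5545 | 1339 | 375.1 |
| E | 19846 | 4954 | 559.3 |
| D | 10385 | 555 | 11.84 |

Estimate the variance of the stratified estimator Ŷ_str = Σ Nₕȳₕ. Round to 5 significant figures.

Var(Ŷ_str) = Σₕ Nₕ²(1 − fₕ)sₕ²/nₕ.
B: 5545²·(1 − 1339/5545)·375.1/1339 = 6.5333708 × 10^6.
E: 19846²·(1 − 4954/19846)·559.3/4954 = 3.3366821 × 10^7.
D: 10385²·(1 − 555/10385)·11.84/555 = 2.1778037 × 10^6.
Sum = 4.2077996 × 10^7.

4.2078 × 10^7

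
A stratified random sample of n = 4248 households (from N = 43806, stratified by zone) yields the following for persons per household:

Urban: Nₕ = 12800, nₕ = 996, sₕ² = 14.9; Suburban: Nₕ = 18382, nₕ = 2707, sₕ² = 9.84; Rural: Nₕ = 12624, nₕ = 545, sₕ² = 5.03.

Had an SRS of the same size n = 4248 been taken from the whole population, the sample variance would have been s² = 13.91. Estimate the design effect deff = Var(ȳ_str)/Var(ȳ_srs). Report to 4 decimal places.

Var(ȳ_str) = Σ Wₕ²(1−fₕ)sₕ²/nₕ with Wₕ = Nₕ/43806:
  Urban: (12800/43806)²·(1−996/12800)·14.9/996 = 0.0011778742
  Suburban: (18382/43806)²·(1−2707/18382)·9.84/2707 = 5.4580807 × 10^-4
  Rural: (12624/43806)²·(1−545/12624)·5.03/545 = 7.3338539 × 10^-4
  → Var(ȳ_str) = 0.0024570677.
Var(ȳ_srs) = (1 − 4248/43806)·13.91/4248 = 0.0029569457.
deff = 0.0024570677 / 0.0029569457 = 0.8309.

0.8309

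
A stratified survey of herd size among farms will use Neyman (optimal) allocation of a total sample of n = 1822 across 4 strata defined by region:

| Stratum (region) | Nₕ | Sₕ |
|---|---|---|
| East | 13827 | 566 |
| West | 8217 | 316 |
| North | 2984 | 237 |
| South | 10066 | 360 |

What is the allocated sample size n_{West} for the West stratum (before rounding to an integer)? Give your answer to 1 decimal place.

320.7

Neyman allocation: nₕ = n·NₕSₕ / Σⱼ NⱼSⱼ.
Σ NⱼSⱼ = 13827·566 + 8217·316 + 2984·237 + 10066·360 = 1.4753622 × 10^7.
n_{West} = 1822·8217·316 / (1.4753622 × 10^7) = 320.7.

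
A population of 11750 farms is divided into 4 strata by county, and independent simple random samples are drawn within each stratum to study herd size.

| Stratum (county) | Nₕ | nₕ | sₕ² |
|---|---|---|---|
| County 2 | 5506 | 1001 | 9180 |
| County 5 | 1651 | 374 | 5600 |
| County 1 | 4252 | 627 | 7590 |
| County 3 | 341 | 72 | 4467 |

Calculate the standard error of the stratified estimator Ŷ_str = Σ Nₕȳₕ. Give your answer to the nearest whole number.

Var(Ŷ_str) = Σₕ Nₕ²(1 − fₕ)sₕ²/nₕ.
County 2: 5506²·(1 − 1001/5506)·9180/1001 = 2.2747811 × 10^8.
County 5: 1651²·(1 − 374/1651)·5600/374 = 3.1568533 × 10^7.
County 1: 4252²·(1 − 627/4252)·7590/627 = 1.8658447 × 10^8.
County 3: 341²·(1 − 72/341)·4467/72 = 5.69102 × 10^6.
Sum = 4.5132213 × 10^8.
SE = √(4.5132213 × 10^8) = 21244.

21244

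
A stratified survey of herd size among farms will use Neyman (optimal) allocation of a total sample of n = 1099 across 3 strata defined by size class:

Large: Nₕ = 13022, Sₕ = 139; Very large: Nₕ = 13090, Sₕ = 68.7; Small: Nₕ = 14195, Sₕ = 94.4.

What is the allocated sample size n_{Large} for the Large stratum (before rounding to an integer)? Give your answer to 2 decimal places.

Neyman allocation: nₕ = n·NₕSₕ / Σⱼ NⱼSⱼ.
Σ NⱼSⱼ = 13022·139 + 13090·68.7 + 14195·94.4 = 4.049349 × 10^6.
n_{Large} = 1099·13022·139 / (4.049349 × 10^6) = 491.25.

491.25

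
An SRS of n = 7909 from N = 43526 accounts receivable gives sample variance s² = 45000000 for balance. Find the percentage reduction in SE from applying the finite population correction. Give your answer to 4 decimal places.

9.5405

f = n/N = 7909/43526 = 0.18170749.
SE_no-fpc = √(s²/n) = 75.430236; SE_fpc = √((1−f)s²/n) = 68.233831.
Ratio = √(1−f) = 0.90459522. Reduction = 100·(1 − 0.90459522) = 9.5405%.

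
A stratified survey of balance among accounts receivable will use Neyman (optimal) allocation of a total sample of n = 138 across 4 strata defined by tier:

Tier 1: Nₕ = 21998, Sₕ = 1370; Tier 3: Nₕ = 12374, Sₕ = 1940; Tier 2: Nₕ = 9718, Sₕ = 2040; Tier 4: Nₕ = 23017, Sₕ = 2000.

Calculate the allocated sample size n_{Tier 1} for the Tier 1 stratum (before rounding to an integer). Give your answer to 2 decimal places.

Neyman allocation: nₕ = n·NₕSₕ / Σⱼ NⱼSⱼ.
Σ NⱼSⱼ = 21998·1370 + 12374·1940 + 9718·2040 + 23017·2000 = 1.2000154 × 10^8.
n_{Tier 1} = 138·21998·1370 / (1.2000154 × 10^8) = 34.66.

34.66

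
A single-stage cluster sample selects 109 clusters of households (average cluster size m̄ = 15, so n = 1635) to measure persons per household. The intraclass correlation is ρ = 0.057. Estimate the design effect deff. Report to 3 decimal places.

1.798

deff = 1 + (15 − 1)·0.057 = 1 + 0.798 = 1.798.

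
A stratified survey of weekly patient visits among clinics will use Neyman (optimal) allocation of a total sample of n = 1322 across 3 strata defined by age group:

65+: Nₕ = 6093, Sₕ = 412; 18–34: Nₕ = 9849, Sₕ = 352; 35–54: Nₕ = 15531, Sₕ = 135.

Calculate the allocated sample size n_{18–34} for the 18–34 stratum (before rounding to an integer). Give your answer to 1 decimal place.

Neyman allocation: nₕ = n·NₕSₕ / Σⱼ NⱼSⱼ.
Σ NⱼSⱼ = 6093·412 + 9849·352 + 15531·135 = 8.073849 × 10^6.
n_{18–34} = 1322·9849·352 / (8.073849 × 10^6) = 567.7.

567.7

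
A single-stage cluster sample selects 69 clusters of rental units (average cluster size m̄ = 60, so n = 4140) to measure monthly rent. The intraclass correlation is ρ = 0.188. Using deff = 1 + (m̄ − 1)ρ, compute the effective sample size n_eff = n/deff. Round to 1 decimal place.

deff = 1 + (60 − 1)·0.188 = 1 + 11.092 = 12.092.
n_eff = 4140 / 12.092 = 342.4.

342.4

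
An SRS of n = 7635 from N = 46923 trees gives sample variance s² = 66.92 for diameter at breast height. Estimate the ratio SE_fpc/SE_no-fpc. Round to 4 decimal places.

f = n/N = 7635/46923 = 0.16271338.
SE_no-fpc = √(s²/n) = 0.093621037; SE_fpc = √((1−f)s²/n) = 0.085666401.
Ratio = √(1−f) = 0.91503367.

0.9150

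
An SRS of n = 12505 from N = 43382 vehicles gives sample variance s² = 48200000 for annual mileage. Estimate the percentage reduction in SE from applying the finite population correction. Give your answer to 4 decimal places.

f = n/N = 12505/43382 = 0.28825319.
SE_no-fpc = √(s²/n) = 62.084283; SE_fpc = √((1−f)s²/n) = 52.37746.
Ratio = √(1−f) = 0.84365088. Reduction = 100·(1 − 0.84365088) = 15.6349%.

15.6349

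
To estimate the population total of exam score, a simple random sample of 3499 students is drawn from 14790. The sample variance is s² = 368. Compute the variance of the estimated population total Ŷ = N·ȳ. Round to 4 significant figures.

Var(Ŷ) = N²·Var(ȳ) = N²·(1 − n/N)·s²/n.
f = 3499/14790 = 0.23657877; Var(ȳ) = 0.76342123·368/3499 = 0.08029123.
Var(Ŷ) = 14790² · 0.08029123 = 1.7563233 × 10^7.

1.756 × 10^7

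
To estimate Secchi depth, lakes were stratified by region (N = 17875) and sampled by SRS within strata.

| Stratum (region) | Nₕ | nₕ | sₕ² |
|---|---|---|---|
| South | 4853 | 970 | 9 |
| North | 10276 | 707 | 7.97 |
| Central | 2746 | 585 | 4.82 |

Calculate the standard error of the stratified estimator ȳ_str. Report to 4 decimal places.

Var(ȳ_str) = Σₕ Wₕ²(1 − fₕ)sₕ²/nₕ with Wₕ = Nₕ/N, N = 17875.
South: Wₕ = 0.27149650; term = 0.27149650²·(1 − 0.19987637)·9/970 = 5.4721294 × 10^-4.
North: Wₕ = 0.57488112; term = 0.57488112²·(1 − 0.06880109)·7.97/707 = 0.0034692649.
Central: Wₕ = 0.15362238; term = 0.15362238²·(1 − 0.21303714)·4.82/585 = 1.5302218 × 10^-4.
Sum = 0.0041695.
SE = √(0.0041695) = 0.0646.

0.0646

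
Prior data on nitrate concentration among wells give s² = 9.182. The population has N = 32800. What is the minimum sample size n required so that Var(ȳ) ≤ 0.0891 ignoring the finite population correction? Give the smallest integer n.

104

Without fpc, n₀ = s²/D = 9.182/0.0891 = 103.0527.
Rounding up, n = 104.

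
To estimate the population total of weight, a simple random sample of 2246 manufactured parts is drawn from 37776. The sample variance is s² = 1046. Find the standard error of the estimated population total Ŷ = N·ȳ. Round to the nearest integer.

25002

Var(Ŷ) = N²·Var(ȳ) = N²·(1 − n/N)·s²/n.
f = 2246/37776 = 0.05945574; Var(ȳ) = 0.94054426·1046/2246 = 0.43802729.
Var(Ŷ) = 37776² · 0.43802729 = 6.2507641 × 10^8.
SE(Ŷ) = √(6.2507641 × 10^8) = 25002.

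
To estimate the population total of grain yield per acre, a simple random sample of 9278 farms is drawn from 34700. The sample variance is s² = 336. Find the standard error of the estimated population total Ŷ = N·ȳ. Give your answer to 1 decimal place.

Var(Ŷ) = N²·Var(ȳ) = N²·(1 − n/N)·s²/n.
f = 9278/34700 = 0.26737752; Var(ȳ) = 0.73262248·336/9278 = 0.026531704.
Var(Ŷ) = 34700² · 0.026531704 = 3.1946559 × 10^7.
SE(Ŷ) = √(3.1946559 × 10^7) = 5652.1.

5652.1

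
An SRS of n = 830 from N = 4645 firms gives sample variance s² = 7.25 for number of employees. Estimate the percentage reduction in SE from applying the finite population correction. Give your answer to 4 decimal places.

f = n/N = 830/4645 = 0.17868676.
SE_no-fpc = √(s²/n) = 0.0934609; SE_fpc = √((1−f)s²/n) = 0.084700187.
Ratio = √(1−f) = 0.90626334. Reduction = 100·(1 − 0.90626334) = 9.3737%.

9.3737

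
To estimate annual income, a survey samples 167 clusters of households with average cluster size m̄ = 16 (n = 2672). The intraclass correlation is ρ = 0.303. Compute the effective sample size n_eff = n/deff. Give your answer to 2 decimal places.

deff = 1 + (16 − 1)·0.303 = 1 + 4.545 = 5.545.
n_eff = 2672 / 5.545 = 481.88.

481.88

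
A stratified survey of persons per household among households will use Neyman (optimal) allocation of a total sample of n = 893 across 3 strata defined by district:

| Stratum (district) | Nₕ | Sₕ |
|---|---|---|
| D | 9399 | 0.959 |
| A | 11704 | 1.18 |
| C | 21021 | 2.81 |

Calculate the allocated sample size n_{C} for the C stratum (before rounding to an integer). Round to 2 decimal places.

644.11

Neyman allocation: nₕ = n·NₕSₕ / Σⱼ NⱼSⱼ.
Σ NⱼSⱼ = 9399·0.959 + 11704·1.18 + 21021·2.81 = 81893.371.
n_{C} = 893·21021·2.81 / 81893.371 = 644.11.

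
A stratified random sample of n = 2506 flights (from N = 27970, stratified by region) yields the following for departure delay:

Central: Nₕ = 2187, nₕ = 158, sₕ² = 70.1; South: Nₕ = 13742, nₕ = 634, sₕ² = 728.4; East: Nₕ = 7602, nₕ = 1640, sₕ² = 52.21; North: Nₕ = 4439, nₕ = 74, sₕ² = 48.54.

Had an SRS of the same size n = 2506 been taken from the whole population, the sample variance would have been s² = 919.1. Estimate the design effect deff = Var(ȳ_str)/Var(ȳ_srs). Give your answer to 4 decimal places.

0.8540

Var(ȳ_str) = Σ Wₕ²(1−fₕ)sₕ²/nₕ with Wₕ = Nₕ/27970:
  Central: (2187/27970)²·(1−158/2187)·70.1/158 = 0.0025165573
  South: (13742/27970)²·(1−634/13742)·728.4/634 = 0.26453438
  East: (7602/27970)²·(1−1640/7602)·52.21/1640 = 0.001844356
  North: (4439/27970)²·(1−74/4439)·48.54/74 = 0.016246227
  → Var(ȳ_str) = 0.28514152.
Var(ȳ_srs) = (1 − 2506/27970)·919.1/2506 = 0.33389957.
deff = 0.28514152 / 0.33389957 = 0.8540.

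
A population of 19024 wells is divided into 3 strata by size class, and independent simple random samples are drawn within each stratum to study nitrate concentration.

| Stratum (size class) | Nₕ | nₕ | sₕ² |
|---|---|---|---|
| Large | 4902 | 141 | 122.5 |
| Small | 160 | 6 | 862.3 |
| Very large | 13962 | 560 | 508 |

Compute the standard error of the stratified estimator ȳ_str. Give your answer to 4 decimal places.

0.7313

Var(ȳ_str) = Σₕ Wₕ²(1 − fₕ)sₕ²/nₕ with Wₕ = Nₕ/N, N = 19024.
Large: Wₕ = 0.25767452; term = 0.25767452²·(1 − 0.02876377)·122.5/141 = 0.056025377.
Small: Wₕ = 0.00841043; term = 0.00841043²·(1 − 0.03750000)·862.3/6 = 0.0097846245.
Very large: Wₕ = 0.73391505; term = 0.73391505²·(1 − 0.04010887)·508/560 = 0.46901773.
Sum = 0.53482773.
SE = √(0.53482773) = 0.7313.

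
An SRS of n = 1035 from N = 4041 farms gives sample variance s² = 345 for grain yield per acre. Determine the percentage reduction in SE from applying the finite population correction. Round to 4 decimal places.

13.7518

f = n/N = 1035/4041 = 0.25612472.
SE_no-fpc = √(s²/n) = 0.57735027; SE_fpc = √((1−f)s²/n) = 0.49795424.
Ratio = √(1−f) = 0.86248205. Reduction = 100·(1 − 0.86248205) = 13.7518%.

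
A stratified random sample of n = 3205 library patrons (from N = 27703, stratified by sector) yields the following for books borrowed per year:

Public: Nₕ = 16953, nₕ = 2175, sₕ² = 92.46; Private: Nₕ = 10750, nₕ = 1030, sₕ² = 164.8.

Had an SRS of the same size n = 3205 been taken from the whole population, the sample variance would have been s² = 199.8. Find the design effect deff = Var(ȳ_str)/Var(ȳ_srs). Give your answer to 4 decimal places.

Var(ȳ_str) = Σ Wₕ²(1−fₕ)sₕ²/nₕ with Wₕ = Nₕ/27703:
  Public: (16953/27703)²·(1−2175/16953)·92.46/2175 = 0.013877245
  Private: (10750/27703)²·(1−1030/10750)·164.8/1030 = 0.021784175
  → Var(ȳ_str) = 0.03566142.
Var(ȳ_srs) = (1 − 3205/27703)·199.8/3205 = 0.055127878.
deff = 0.03566142 / 0.055127878 = 0.6469.

0.6469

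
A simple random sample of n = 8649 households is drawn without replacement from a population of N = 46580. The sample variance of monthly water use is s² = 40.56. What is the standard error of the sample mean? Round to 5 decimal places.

Under SRS without replacement, Var(ȳ) = (1 − f)·s²/n with f = n/N = 8649/46580 = 0.18568055.
Var(ȳ) = (1 − 0.18568055)·40.56/8649 = 0.81431945·0.0046895595 = 0.0038187995.
SE(ȳ) = √(0.0038187995) = 0.06180.

0.06180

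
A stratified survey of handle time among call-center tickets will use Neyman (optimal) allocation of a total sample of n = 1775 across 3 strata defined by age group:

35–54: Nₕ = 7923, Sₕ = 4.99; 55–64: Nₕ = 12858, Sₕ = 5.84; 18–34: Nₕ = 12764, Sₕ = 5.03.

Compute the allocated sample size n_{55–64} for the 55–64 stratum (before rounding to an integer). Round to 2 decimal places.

Neyman allocation: nₕ = n·NₕSₕ / Σⱼ NⱼSⱼ.
Σ NⱼSⱼ = 7923·4.99 + 12858·5.84 + 12764·5.03 = 178829.41.
n_{55–64} = 1775·12858·5.84 / 178829.41 = 745.32.

745.32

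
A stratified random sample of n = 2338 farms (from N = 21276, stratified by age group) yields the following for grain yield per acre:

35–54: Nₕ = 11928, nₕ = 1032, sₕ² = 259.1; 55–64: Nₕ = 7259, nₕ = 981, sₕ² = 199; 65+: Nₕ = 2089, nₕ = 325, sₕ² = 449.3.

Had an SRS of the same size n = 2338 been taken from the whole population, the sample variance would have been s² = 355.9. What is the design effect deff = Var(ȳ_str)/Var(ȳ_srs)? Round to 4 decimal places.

Var(ȳ_str) = Σ Wₕ²(1−fₕ)sₕ²/nₕ with Wₕ = Nₕ/21276:
  35–54: (11928/21276)²·(1−1032/11928)·259.1/1032 = 0.072084597
  55–64: (7259/21276)²·(1−981/7259)·199/981 = 0.020422185
  65+: (2089/21276)²·(1−325/2089)·449.3/325 = 0.011254083
  → Var(ȳ_str) = 0.10376087.
Var(ȳ_srs) = (1 − 2338/21276)·355.9/2338 = 0.13549635.
deff = 0.10376087 / 0.13549635 = 0.7658.

0.7658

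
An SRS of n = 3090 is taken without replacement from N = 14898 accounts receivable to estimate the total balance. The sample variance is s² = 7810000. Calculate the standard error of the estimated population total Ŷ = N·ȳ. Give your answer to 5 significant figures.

Var(Ŷ) = N²·Var(ȳ) = N²·(1 − n/N)·s²/n.
f = 3090/14898 = 0.20741039; Var(ȳ) = 0.79258961·7810000/3090 = 2003.2767.
Var(Ŷ) = 14898² · 2003.2767 = 4.4462807 × 10^11.
SE(Ŷ) = √(4.4462807 × 10^11) = 666800.

666800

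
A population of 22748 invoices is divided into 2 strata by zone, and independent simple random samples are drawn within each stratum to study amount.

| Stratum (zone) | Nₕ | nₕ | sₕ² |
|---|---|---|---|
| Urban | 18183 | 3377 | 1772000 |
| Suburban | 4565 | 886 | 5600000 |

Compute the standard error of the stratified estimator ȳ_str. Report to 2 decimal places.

21.87

Var(ȳ_str) = Σₕ Wₕ²(1 − fₕ)sₕ²/nₕ with Wₕ = Nₕ/N, N = 22748.
Urban: Wₕ = 0.79932302; term = 0.79932302²·(1 − 0.18572293)·1772000/3377 = 272.99174.
Suburban: Wₕ = 0.20067698; term = 0.20067698²·(1 − 0.19408543)·5600000/886 = 205.13437.
Sum = 478.12611.
SE = √(478.12611) = 21.87.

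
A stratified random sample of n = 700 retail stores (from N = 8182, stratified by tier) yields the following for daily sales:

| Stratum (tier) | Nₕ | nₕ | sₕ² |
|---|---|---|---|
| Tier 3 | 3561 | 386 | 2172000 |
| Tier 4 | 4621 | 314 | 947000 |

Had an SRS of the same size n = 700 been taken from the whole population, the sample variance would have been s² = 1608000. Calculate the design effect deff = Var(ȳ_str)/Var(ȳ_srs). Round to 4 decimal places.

Var(ȳ_str) = Σ Wₕ²(1−fₕ)sₕ²/nₕ with Wₕ = Nₕ/8182:
  Tier 3: (3561/8182)²·(1−386/3561)·2172000/386 = 950.31869
  Tier 4: (4621/8182)²·(1−314/4621)·947000/314 = 896.62784
  → Var(ȳ_str) = 1846.9465.
Var(ȳ_srs) = (1 − 700/8182)·1608000/700 = 2100.6139.
deff = 1846.9465 / 2100.6139 = 0.8792.

0.8792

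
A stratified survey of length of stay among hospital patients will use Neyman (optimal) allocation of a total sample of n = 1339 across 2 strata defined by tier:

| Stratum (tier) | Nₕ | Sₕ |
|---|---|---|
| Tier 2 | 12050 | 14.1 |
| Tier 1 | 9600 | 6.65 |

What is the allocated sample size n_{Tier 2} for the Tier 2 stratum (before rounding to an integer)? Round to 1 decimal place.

973.3

Neyman allocation: nₕ = n·NₕSₕ / Σⱼ NⱼSⱼ.
Σ NⱼSⱼ = 12050·14.1 + 9600·6.65 = 233745.
n_{Tier 2} = 1339·12050·14.1 / 233745 = 973.3.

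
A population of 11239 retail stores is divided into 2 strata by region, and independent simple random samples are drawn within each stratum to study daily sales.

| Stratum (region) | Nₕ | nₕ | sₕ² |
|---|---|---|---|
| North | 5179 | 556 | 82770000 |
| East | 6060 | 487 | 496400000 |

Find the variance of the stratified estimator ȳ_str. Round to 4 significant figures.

300700

Var(ȳ_str) = Σₕ Wₕ²(1 − fₕ)sₕ²/nₕ with Wₕ = Nₕ/N, N = 11239.
North: Wₕ = 0.46080612; term = 0.46080612²·(1 − 0.10735663)·82770000/556 = 28217.116.
East: Wₕ = 0.53919388; term = 0.53919388²·(1 − 0.08036304)·496400000/487 = 272526.75.
Sum = 300743.87.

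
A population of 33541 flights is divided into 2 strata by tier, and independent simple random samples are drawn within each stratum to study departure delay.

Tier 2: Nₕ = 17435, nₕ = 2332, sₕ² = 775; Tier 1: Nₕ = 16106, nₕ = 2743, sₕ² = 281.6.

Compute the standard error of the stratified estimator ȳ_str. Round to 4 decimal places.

0.3121

Var(ȳ_str) = Σₕ Wₕ²(1 − fₕ)sₕ²/nₕ with Wₕ = Nₕ/N, N = 33541.
Tier 2: Wₕ = 0.51981157; term = 0.51981157²·(1 − 0.13375394)·775/2332 = 0.077786874.
Tier 1: Wₕ = 0.48018843; term = 0.48018843²·(1 − 0.17030920)·281.6/2743 = 0.019640227.
Sum = 0.097427101.
SE = √(0.097427101) = 0.3121.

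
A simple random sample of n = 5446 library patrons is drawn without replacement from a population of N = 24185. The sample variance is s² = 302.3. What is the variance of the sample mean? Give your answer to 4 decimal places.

0.0430

Under SRS without replacement, Var(ȳ) = (1 − f)·s²/n with f = n/N = 5446/24185 = 0.22518090.
Var(ȳ) = (1 − 0.22518090)·302.3/5446 = 0.77481910·0.05550863 = 0.043009147.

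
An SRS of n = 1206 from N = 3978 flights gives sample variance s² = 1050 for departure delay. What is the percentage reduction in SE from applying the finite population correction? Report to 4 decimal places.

f = n/N = 1206/3978 = 0.30316742.
SE_no-fpc = √(s²/n) = 0.93308454; SE_fpc = √((1−f)s²/n) = 0.7789063.
Ratio = √(1−f) = 0.83476498. Reduction = 100·(1 − 0.83476498) = 16.5235%.

16.5235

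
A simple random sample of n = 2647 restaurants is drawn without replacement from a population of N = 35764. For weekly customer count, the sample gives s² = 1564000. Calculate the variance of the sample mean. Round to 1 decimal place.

547.1

Under SRS without replacement, Var(ȳ) = (1 − f)·s²/n with f = n/N = 2647/35764 = 0.07401297.
Var(ȳ) = (1 − 0.07401297)·1564000/2647 = 0.92598703·590.85757 = 547.12645.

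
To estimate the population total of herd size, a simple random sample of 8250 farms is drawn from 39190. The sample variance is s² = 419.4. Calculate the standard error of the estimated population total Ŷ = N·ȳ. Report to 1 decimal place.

7851.2

Var(Ŷ) = N²·Var(ȳ) = N²·(1 − n/N)·s²/n.
f = 8250/39190 = 0.21051289; Var(ȳ) = 0.78948711·419.4/8250 = 0.040134654.
Var(Ŷ) = 39190² · 0.040134654 = 6.1641053 × 10^7.
SE(Ŷ) = √(6.1641053 × 10^7) = 7851.2.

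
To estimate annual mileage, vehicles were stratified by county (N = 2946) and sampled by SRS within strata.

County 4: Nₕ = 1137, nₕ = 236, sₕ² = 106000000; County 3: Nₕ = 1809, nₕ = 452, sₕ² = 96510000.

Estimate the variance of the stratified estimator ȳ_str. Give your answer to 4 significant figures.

113400

Var(ȳ_str) = Σₕ Wₕ²(1 − fₕ)sₕ²/nₕ with Wₕ = Nₕ/N, N = 2946.
County 4: Wₕ = 0.38594705; term = 0.38594705²·(1 − 0.20756376)·106000000/236 = 53016.815.
County 3: Wₕ = 0.61405295; term = 0.61405295²·(1 − 0.24986180)·96510000/452 = 60393.029.
Sum = 113409.84.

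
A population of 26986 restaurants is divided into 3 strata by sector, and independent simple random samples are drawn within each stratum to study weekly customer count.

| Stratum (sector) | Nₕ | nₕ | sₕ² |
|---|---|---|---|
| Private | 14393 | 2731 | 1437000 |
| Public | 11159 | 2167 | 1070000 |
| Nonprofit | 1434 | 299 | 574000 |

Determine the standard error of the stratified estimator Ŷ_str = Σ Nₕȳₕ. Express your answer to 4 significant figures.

375500

Var(Ŷ_str) = Σₕ Nₕ²(1 − fₕ)sₕ²/nₕ.
Private: 14393²·(1 − 2731/14393)·1437000/2731 = 8.8320075 × 10^10.
Public: 11159²·(1 − 2167/11159)·1070000/2167 = 4.9545754 × 10^10.
Nonprofit: 1434²·(1 − 299/1434)·574000/299 = 3.1245373 × 10^9.
Sum = 1.4099037 × 10^11.
SE = √(1.4099037 × 10^11) = 375500.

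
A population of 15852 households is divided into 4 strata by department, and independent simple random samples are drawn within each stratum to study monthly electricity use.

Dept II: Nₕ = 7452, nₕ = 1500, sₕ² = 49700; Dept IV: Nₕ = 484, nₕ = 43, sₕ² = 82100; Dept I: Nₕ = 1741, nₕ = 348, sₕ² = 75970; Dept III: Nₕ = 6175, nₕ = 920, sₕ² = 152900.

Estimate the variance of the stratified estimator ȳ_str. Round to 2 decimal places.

Var(ȳ_str) = Σₕ Wₕ²(1 − fₕ)sₕ²/nₕ with Wₕ = Nₕ/N, N = 15852.
Dept II: Wₕ = 0.47009841; term = 0.47009841²·(1 − 0.20128824)·49700/1500 = 5.8483421.
Dept IV: Wₕ = 0.03053242; term = 0.03053242²·(1 − 0.08884298)·82100/43 = 1.6217747.
Dept I: Wₕ = 0.10982841; term = 0.10982841²·(1 − 0.19988512)·75970/348 = 2.1069035.
Dept III: Wₕ = 0.38954075; term = 0.38954075²·(1 − 0.14898785)·152900/920 = 21.461556.
Sum = 31.038576.

31.04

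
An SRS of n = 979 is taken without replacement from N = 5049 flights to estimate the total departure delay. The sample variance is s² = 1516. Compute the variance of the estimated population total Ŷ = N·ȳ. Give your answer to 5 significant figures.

3.1821 × 10^7

Var(Ŷ) = N²·Var(ȳ) = N²·(1 − n/N)·s²/n.
f = 979/5049 = 0.19389978; Var(ȳ) = 0.80610022·1516/979 = 1.2482614.
Var(Ŷ) = 5049² · 1.2482614 = 3.182118 × 10^7.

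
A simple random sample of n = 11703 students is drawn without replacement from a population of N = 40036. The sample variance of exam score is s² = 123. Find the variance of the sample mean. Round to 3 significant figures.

0.00744

Under SRS without replacement, Var(ȳ) = (1 − f)·s²/n with f = n/N = 11703/40036 = 0.29231192.
Var(ȳ) = (1 − 0.29231192)·123/11703 = 0.70768808·0.010510126 = 0.0074378906.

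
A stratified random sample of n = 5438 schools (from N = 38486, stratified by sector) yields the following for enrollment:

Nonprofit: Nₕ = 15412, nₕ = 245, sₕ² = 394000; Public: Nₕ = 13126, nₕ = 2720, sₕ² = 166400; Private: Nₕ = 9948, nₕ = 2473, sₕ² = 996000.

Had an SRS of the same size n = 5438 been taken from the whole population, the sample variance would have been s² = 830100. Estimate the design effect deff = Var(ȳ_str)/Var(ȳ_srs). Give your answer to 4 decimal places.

2.1335

Var(ȳ_str) = Σ Wₕ²(1−fₕ)sₕ²/nₕ with Wₕ = Nₕ/38486:
  Nonprofit: (15412/38486)²·(1−245/15412)·394000/245 = 253.79512
  Public: (13126/38486)²·(1−2720/13126)·166400/2720 = 5.6415064
  Private: (9948/38486)²·(1−2473/9948)·996000/2473 = 20.21979
  → Var(ȳ_str) = 279.65642.
Var(ȳ_srs) = (1 − 5438/38486)·830100/5438 = 131.07915.
deff = 279.65642 / 131.07915 = 2.1335.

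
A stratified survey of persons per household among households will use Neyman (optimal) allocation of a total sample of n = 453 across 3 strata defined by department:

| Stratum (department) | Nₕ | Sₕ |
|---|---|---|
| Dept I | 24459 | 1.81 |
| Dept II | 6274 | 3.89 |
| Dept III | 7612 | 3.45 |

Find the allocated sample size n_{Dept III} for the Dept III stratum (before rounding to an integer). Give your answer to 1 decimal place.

125.3

Neyman allocation: nₕ = n·NₕSₕ / Σⱼ NⱼSⱼ.
Σ NⱼSⱼ = 24459·1.81 + 6274·3.89 + 7612·3.45 = 94938.05.
n_{Dept III} = 453·7612·3.45 / 94938.05 = 125.3.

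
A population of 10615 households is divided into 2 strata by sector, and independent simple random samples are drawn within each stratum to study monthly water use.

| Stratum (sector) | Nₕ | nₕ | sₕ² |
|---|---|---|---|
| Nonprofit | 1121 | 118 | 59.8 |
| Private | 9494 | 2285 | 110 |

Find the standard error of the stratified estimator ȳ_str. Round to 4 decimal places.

Var(ȳ_str) = Σₕ Wₕ²(1 − fₕ)sₕ²/nₕ with Wₕ = Nₕ/N, N = 10615.
Nonprofit: Wₕ = 0.10560528; term = 0.10560528²·(1 − 0.10526316)·59.8/118 = 0.0050569158.
Private: Wₕ = 0.89439472; term = 0.89439472²·(1 − 0.24067832)·110/2285 = 0.0292409.
Sum = 0.034297816.
SE = √(0.034297816) = 0.1852.

0.1852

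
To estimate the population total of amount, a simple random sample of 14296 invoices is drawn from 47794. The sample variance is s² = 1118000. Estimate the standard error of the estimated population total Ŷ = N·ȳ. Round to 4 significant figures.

Var(Ŷ) = N²·Var(ȳ) = N²·(1 − n/N)·s²/n.
f = 14296/47794 = 0.29911704; Var(ȳ) = 0.70088296·1118000/14296 = 54.811636.
Var(Ŷ) = 47794² · 54.811636 = 1.2520438 × 10^11.
SE(Ŷ) = √(1.2520438 × 10^11) = 353800.

353800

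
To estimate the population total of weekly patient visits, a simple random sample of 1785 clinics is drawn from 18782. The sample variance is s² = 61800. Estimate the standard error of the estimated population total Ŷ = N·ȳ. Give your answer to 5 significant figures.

Var(Ŷ) = N²·Var(ȳ) = N²·(1 − n/N)·s²/n.
f = 1785/18782 = 0.09503780; Var(ȳ) = 0.90496220·61800/1785 = 31.331464.
Var(Ŷ) = 18782² · 31.331464 = 1.1052598 × 10^10.
SE(Ŷ) = √(1.1052598 × 10^10) = 105130.

105130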